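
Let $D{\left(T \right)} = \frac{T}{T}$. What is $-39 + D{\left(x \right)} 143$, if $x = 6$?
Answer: $104$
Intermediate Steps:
$D{\left(T \right)} = 1$
$-39 + D{\left(x \right)} 143 = -39 + 1 \cdot 143 = -39 + 143 = 104$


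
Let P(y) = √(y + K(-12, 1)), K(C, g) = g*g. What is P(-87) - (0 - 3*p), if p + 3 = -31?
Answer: -102 + I*√86 ≈ -102.0 + 9.2736*I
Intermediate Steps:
p = -34 (p = -3 - 31 = -34)
K(C, g) = g²
P(y) = √(1 + y) (P(y) = √(y + 1²) = √(y + 1) = √(1 + y))
P(-87) - (0 - 3*p) = √(1 - 87) - (0 - 3*(-34)) = √(-86) - (0 + 102) = I*√86 - 1*102 = I*√86 - 102 = -102 + I*√86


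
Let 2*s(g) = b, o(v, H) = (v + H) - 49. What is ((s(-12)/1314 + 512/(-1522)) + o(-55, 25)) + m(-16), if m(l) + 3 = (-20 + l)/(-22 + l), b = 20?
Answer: -773087933/9499563 ≈ -81.381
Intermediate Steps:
o(v, H) = -49 + H + v (o(v, H) = (H + v) - 49 = -49 + H + v)
s(g) = 10 (s(g) = (½)*20 = 10)
m(l) = -3 + (-20 + l)/(-22 + l)
((s(-12)/1314 + 512/(-1522)) + o(-55, 25)) + m(-16) = ((10/1314 + 512/(-1522)) + (-49 + 25 - 55)) + 2*(23 - 1*(-16))/(-22 - 16) = ((10*(1/1314) + 512*(-1/1522)) - 79) + 2*(23 + 16)/(-38) = ((5/657 - 256/761) - 79) + 2*(-1/38)*39 = (-164387/499977 - 79) - 39/19 = -39662570/499977 - 39/19 = -773087933/9499563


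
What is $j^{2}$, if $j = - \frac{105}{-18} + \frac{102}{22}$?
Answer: $\frac{477481}{4356} \approx 109.61$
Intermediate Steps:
$j = \frac{691}{66}$ ($j = \left(-105\right) \left(- \frac{1}{18}\right) + 102 \cdot \frac{1}{22} = \frac{35}{6} + \frac{51}{11} = \frac{691}{66} \approx 10.47$)
$j^{2} = \left(\frac{691}{66}\right)^{2} = \frac{477481}{4356}$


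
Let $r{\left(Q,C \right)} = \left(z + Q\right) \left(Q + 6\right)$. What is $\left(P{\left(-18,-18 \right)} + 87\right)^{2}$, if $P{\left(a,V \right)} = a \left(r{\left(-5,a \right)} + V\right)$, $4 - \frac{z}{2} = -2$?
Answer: $81225$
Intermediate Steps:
$z = 12$ ($z = 8 - -4 = 8 + 4 = 12$)
$r{\left(Q,C \right)} = \left(6 + Q\right) \left(12 + Q\right)$ ($r{\left(Q,C \right)} = \left(12 + Q\right) \left(Q + 6\right) = \left(12 + Q\right) \left(6 + Q\right) = \left(6 + Q\right) \left(12 + Q\right)$)
$P{\left(a,V \right)} = a \left(7 + V\right)$ ($P{\left(a,V \right)} = a \left(\left(72 + \left(-5\right)^{2} + 18 \left(-5\right)\right) + V\right) = a \left(\left(72 + 25 - 90\right) + V\right) = a \left(7 + V\right)$)
$\left(P{\left(-18,-18 \right)} + 87\right)^{2} = \left(- 18 \left(7 - 18\right) + 87\right)^{2} = \left(\left(-18\right) \left(-11\right) + 87\right)^{2} = \left(198 + 87\right)^{2} = 285^{2} = 81225$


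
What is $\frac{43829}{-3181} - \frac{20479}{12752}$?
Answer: $- \frac{624051107}{40564112} \approx -15.384$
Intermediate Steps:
$\frac{43829}{-3181} - \frac{20479}{12752} = 43829 \left(- \frac{1}{3181}\right) - \frac{20479}{12752} = - \frac{43829}{3181} - \frac{20479}{12752} = - \frac{624051107}{40564112}$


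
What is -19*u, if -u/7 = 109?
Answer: 14497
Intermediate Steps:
u = -763 (u = -7*109 = -763)
-19*u = -19*(-763) = 14497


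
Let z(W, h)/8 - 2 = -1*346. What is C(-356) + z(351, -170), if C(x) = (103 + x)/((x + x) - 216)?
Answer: -2553603/928 ≈ -2751.7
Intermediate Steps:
z(W, h) = -2752 (z(W, h) = 16 + 8*(-1*346) = 16 + 8*(-346) = 16 - 2768 = -2752)
C(x) = (103 + x)/(-216 + 2*x) (C(x) = (103 + x)/(2*x - 216) = (103 + x)/(-216 + 2*x))
C(-356) + z(351, -170) = (103 - 356)/(2*(-108 - 356)) - 2752 = (½)*(-253)/(-464) - 2752 = (½)*(-1/464)*(-253) - 2752 = 253/928 - 2752 = -2553603/928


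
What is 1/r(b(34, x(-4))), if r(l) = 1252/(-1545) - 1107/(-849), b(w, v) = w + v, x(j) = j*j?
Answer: 437235/215789 ≈ 2.0262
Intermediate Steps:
x(j) = j²
b(w, v) = v + w
r(l) = 215789/437235 (r(l) = 1252*(-1/1545) - 1107*(-1/849) = -1252/1545 + 369/283 = 215789/437235)
1/r(b(34, x(-4))) = 1/(215789/437235) = 437235/215789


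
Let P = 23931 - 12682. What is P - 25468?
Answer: -14219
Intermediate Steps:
P = 11249
P - 25468 = 11249 - 25468 = -14219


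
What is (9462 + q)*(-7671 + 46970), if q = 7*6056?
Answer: 2037810346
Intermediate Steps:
q = 42392
(9462 + q)*(-7671 + 46970) = (9462 + 42392)*(-7671 + 46970) = 51854*39299 = 2037810346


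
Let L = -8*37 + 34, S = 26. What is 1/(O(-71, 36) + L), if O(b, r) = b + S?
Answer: -1/307 ≈ -0.0032573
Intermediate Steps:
O(b, r) = 26 + b (O(b, r) = b + 26 = 26 + b)
L = -262 (L = -296 + 34 = -262)
1/(O(-71, 36) + L) = 1/((26 - 71) - 262) = 1/(-45 - 262) = 1/(-307) = -1/307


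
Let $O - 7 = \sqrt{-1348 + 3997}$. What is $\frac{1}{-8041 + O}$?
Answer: $- \frac{2678}{21514169} - \frac{\sqrt{2649}}{64542507} \approx -0.00012527$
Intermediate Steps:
$O = 7 + \sqrt{2649}$ ($O = 7 + \sqrt{-1348 + 3997} = 7 + \sqrt{2649} \approx 58.468$)
$\frac{1}{-8041 + O} = \frac{1}{-8041 + \left(7 + \sqrt{2649}\right)} = \frac{1}{-8034 + \sqrt{2649}}$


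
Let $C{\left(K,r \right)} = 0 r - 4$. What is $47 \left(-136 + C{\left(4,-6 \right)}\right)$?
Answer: $-6580$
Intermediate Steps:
$C{\left(K,r \right)} = -4$ ($C{\left(K,r \right)} = 0 - 4 = -4$)
$47 \left(-136 + C{\left(4,-6 \right)}\right) = 47 \left(-136 - 4\right) = 47 \left(-140\right) = -6580$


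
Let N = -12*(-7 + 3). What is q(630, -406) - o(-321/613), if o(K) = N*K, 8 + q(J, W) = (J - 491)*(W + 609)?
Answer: 17307525/613 ≈ 28234.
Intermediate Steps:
q(J, W) = -8 + (-491 + J)*(609 + W) (q(J, W) = -8 + (J - 491)*(W + 609) = -8 + (-491 + J)*(609 + W))
N = 48 (N = -12*(-4) = 48)
o(K) = 48*K
q(630, -406) - o(-321/613) = (-299027 - 491*(-406) + 609*630 + 630*(-406)) - 48*(-321/613) = (-299027 + 199346 + 383670 - 255780) - 48*(-321*1/613) = 28209 - 48*(-321)/613 = 28209 - 1*(-15408/613) = 28209 + 15408/613 = 17307525/613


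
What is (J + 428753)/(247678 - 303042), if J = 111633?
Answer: -270193/27682 ≈ -9.7606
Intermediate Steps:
(J + 428753)/(247678 - 303042) = (111633 + 428753)/(247678 - 303042) = 540386/(-55364) = 540386*(-1/55364) = -270193/27682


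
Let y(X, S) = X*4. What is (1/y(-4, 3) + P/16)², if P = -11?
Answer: 9/16 ≈ 0.56250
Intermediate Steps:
y(X, S) = 4*X
(1/y(-4, 3) + P/16)² = (1/(4*(-4)) - 11/16)² = (1/(-16) - 11*1/16)² = (1*(-1/16) - 11/16)² = (-1/16 - 11/16)² = (-¾)² = 9/16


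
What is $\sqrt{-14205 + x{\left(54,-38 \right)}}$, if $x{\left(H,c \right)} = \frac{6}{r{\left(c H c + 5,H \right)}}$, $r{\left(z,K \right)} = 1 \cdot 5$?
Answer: $\frac{3 i \sqrt{39455}}{5} \approx 119.18 i$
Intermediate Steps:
$r{\left(z,K \right)} = 5$
$x{\left(H,c \right)} = \frac{6}{5}$
$\sqrt{-14205 + x{\left(54,-38 \right)}} = \sqrt{-14205 + \frac{6}{5}} = \sqrt{- \frac{71019}{5}} = \frac{3 i \sqrt{39455}}{5}$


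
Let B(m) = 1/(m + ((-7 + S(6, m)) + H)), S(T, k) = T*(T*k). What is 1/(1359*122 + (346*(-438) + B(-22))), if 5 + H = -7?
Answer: 833/11870249 ≈ 7.0175e-5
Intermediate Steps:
S(T, k) = k*T²
H = -12 (H = -5 - 7 = -12)
B(m) = 1/(-19 + 37*m) (B(m) = 1/(m + ((-7 + m*6²) - 12)) = 1/(m + ((-7 + m*36) - 12)) = 1/(m + ((-7 + 36*m) - 12)) = 1/(m + (-19 + 36*m)) = 1/(-19 + 37*m))
1/(1359*122 + (346*(-438) + B(-22))) = 1/(1359*122 + (346*(-438) + 1/(-19 + 37*(-22)))) = 1/(165798 + (-151548 + 1/(-19 - 814))) = 1/(165798 + (-151548 + 1/(-833))) = 1/(165798 + (-151548 - 1/833)) = 1/(165798 - 126239485/833) = 1/(11870249/833) = 833/11870249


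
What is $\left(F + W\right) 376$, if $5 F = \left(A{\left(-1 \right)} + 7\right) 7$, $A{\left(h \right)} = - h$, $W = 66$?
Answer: $\frac{145136}{5} \approx 29027.0$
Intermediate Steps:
$F = \frac{56}{5}$ ($F = \frac{\left(\left(-1\right) \left(-1\right) + 7\right) 7}{5} = \frac{\left(1 + 7\right) 7}{5} = \frac{8 \cdot 7}{5} = \frac{1}{5} \cdot 56 = \frac{56}{5} \approx 11.2$)
$\left(F + W\right) 376 = \left(\frac{56}{5} + 66\right) 376 = \frac{386}{5} \cdot 376 = \frac{145136}{5}$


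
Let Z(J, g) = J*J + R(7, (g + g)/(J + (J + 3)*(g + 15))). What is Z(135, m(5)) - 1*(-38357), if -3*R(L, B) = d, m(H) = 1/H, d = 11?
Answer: 169735/3 ≈ 56578.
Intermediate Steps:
R(L, B) = -11/3 (R(L, B) = -⅓*11 = -11/3)
Z(J, g) = -11/3 + J² (Z(J, g) = J*J - 11/3 = J² - 11/3 = -11/3 + J²)
Z(135, m(5)) - 1*(-38357) = (-11/3 + 135²) - 1*(-38357) = (-11/3 + 18225) + 38357 = 54664/3 + 38357 = 169735/3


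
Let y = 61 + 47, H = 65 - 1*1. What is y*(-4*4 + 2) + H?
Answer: -1448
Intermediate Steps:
H = 64 (H = 65 - 1 = 64)
y = 108
y*(-4*4 + 2) + H = 108*(-4*4 + 2) + 64 = 108*(-16 + 2) + 64 = 108*(-14) + 64 = -1512 + 64 = -1448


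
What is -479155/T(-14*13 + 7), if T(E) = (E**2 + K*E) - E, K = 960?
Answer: 95831/27440 ≈ 3.4924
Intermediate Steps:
T(E) = E**2 + 959*E (T(E) = (E**2 + 960*E) - E = E**2 + 959*E)
-479155/T(-14*13 + 7) = -479155*1/((959 + (-14*13 + 7))*(-14*13 + 7)) = -479155*1/((-182 + 7)*(959 + (-182 + 7))) = -479155*(-1/(175*(959 - 175))) = -479155/((-175*784)) = -479155/(-137200) = -479155*(-1/137200) = 95831/27440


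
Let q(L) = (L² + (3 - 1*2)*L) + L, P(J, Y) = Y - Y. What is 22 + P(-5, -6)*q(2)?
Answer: 22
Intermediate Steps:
P(J, Y) = 0
q(L) = L² + 2*L (q(L) = (L² + (3 - 2)*L) + L = (L² + 1*L) + L = (L² + L) + L = (L + L²) + L = L² + 2*L)
22 + P(-5, -6)*q(2) = 22 + 0*(2*(2 + 2)) = 22 + 0*(2*4) = 22 + 0*8 = 22 + 0 = 22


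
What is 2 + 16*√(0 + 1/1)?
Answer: 18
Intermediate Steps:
2 + 16*√(0 + 1/1) = 2 + 16*√(0 + 1*1) = 2 + 16*√(0 + 1) = 2 + 16*√1 = 2 + 16*1 = 2 + 16 = 18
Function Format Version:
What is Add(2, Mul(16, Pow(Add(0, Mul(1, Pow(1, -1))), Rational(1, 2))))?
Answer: 18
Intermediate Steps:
Add(2, Mul(16, Pow(Add(0, Mul(1, Pow(1, -1))), Rational(1, 2)))) = Add(2, Mul(16, Pow(Add(0, Mul(1, 1)), Rational(1, 2)))) = Add(2, Mul(16, Pow(Add(0, 1), Rational(1, 2)))) = Add(2, Mul(16, Pow(1, Rational(1, 2)))) = Add(2, Mul(16, 1)) = Add(2, 16) = 18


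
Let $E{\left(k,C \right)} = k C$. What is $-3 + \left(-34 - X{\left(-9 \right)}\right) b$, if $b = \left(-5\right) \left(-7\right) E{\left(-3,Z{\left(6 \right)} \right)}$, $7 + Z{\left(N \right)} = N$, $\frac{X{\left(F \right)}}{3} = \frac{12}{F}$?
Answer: $-3153$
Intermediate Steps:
$X{\left(F \right)} = \frac{36}{F}$ ($X{\left(F \right)} = 3 \frac{12}{F} = \frac{36}{F}$)
$Z{\left(N \right)} = -7 + N$
$E{\left(k,C \right)} = C k$
$b = 105$ ($b = \left(-5\right) \left(-7\right) \left(-7 + 6\right) \left(-3\right) = 35 \left(\left(-1\right) \left(-3\right)\right) = 35 \cdot 3 = 105$)
$-3 + \left(-34 - X{\left(-9 \right)}\right) b = -3 + \left(-34 - \frac{36}{-9}\right) 105 = -3 + \left(-34 - 36 \left(- \frac{1}{9}\right)\right) 105 = -3 + \left(-34 - -4\right) 105 = -3 + \left(-34 + 4\right) 105 = -3 - 3150 = -3153$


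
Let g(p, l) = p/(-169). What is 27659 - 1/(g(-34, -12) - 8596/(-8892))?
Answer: 933490010/33751 ≈ 27658.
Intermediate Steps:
g(p, l) = -p/169 (g(p, l) = p*(-1/169) = -p/169)
27659 - 1/(g(-34, -12) - 8596/(-8892)) = 27659 - 1/(-1/169*(-34) - 8596/(-8892)) = 27659 - 1/(34/169 - 8596*(-1/8892)) = 27659 - 1/(34/169 + 2149/2223) = 27659 - 1/33751/28899 = 27659 - 1*28899/33751 = 27659 - 28899/33751 = 933490010/33751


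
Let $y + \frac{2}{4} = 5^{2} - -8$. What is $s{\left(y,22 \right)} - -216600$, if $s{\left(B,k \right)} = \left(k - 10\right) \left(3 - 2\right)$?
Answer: $216612$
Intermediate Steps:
$y = \frac{65}{2}$ ($y = - \frac{1}{2} - \left(-8 - 5^{2}\right) = - \frac{1}{2} + \left(25 + 8\right) = - \frac{1}{2} + 33 = \frac{65}{2} \approx 32.5$)
$s{\left(B,k \right)} = -10 + k$ ($s{\left(B,k \right)} = \left(-10 + k\right) 1 = -10 + k$)
$s{\left(y,22 \right)} - -216600 = \left(-10 + 22\right) - -216600 = 12 + 216600 = 216612$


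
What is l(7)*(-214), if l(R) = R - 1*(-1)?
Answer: -1712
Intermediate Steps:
l(R) = 1 + R (l(R) = R + 1 = 1 + R)
l(7)*(-214) = (1 + 7)*(-214) = 8*(-214) = -1712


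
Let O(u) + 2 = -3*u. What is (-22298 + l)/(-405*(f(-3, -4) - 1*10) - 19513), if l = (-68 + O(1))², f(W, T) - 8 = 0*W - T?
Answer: 16969/20323 ≈ 0.83497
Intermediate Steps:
O(u) = -2 - 3*u
f(W, T) = 8 - T (f(W, T) = 8 + (0*W - T) = 8 + (0 - T) = 8 - T)
l = 5329 (l = (-68 + (-2 - 3*1))² = (-68 + (-2 - 3))² = (-68 - 5)² = (-73)² = 5329)
(-22298 + l)/(-405*(f(-3, -4) - 1*10) - 19513) = (-22298 + 5329)/(-405*((8 - 1*(-4)) - 1*10) - 19513) = -16969/(-405*((8 + 4) - 10) - 19513) = -16969/(-405*(12 - 10) - 19513) = -16969/(-405*2 - 19513) = -16969/(-810 - 19513) = -16969/(-20323) = -16969*(-1/20323) = 16969/20323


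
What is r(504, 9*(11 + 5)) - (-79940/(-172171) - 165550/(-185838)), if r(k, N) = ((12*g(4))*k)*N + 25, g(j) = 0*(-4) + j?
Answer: 55731629695728892/15997957149 ≈ 3.4837e+6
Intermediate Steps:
g(j) = j (g(j) = 0 + j = j)
r(k, N) = 25 + 48*N*k (r(k, N) = ((12*4)*k)*N + 25 = (48*k)*N + 25 = 48*N*k + 25 = 25 + 48*N*k)
r(504, 9*(11 + 5)) - (-79940/(-172171) - 165550/(-185838)) = (25 + 48*(9*(11 + 5))*504) - (-79940/(-172171) - 165550/(-185838)) = (25 + 48*(9*16)*504) - (-79940*(-1/172171) - 165550*(-1/185838)) = (25 + 48*144*504) - (79940/172171 + 82775/92919) = (25 + 3483648) - 1*21679399385/15997957149 = 3483673 - 21679399385/15997957149 = 55731629695728892/15997957149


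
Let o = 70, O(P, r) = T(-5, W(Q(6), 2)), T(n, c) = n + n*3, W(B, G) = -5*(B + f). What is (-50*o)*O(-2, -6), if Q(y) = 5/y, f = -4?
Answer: 70000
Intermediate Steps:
W(B, G) = 20 - 5*B (W(B, G) = -5*(B - 4) = -5*(-4 + B) = 20 - 5*B)
T(n, c) = 4*n (T(n, c) = n + 3*n = 4*n)
O(P, r) = -20 (O(P, r) = 4*(-5) = -20)
(-50*o)*O(-2, -6) = -50*70*(-20) = -3500*(-20) = 70000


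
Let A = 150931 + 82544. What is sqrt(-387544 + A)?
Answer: I*sqrt(154069) ≈ 392.52*I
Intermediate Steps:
A = 233475
sqrt(-387544 + A) = sqrt(-387544 + 233475) = sqrt(-154069) = I*sqrt(154069)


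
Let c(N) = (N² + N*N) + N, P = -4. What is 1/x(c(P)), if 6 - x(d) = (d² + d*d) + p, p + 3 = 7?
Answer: -1/1566 ≈ -0.00063857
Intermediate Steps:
p = 4 (p = -3 + 7 = 4)
c(N) = N + 2*N² (c(N) = (N² + N²) + N = 2*N² + N = N + 2*N²)
x(d) = 2 - 2*d² (x(d) = 6 - ((d² + d*d) + 4) = 6 - ((d² + d²) + 4) = 6 - (2*d² + 4) = 6 - (4 + 2*d²) = 6 + (-4 - 2*d²) = 2 - 2*d²)
1/x(c(P)) = 1/(2 - 2*16*(1 + 2*(-4))²) = 1/(2 - 2*16*(1 - 8)²) = 1/(2 - 2*(-4*(-7))²) = 1/(2 - 2*28²) = 1/(2 - 2*784) = 1/(2 - 1568) = 1/(-1566) = -1/1566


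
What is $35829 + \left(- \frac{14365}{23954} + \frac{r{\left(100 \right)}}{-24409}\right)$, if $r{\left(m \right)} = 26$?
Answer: $\frac{2992660129015}{83527598} \approx 35828.0$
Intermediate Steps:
$35829 + \left(- \frac{14365}{23954} + \frac{r{\left(100 \right)}}{-24409}\right) = 35829 + \left(- \frac{14365}{23954} + \frac{26}{-24409}\right) = 35829 + \left(\left(-14365\right) \frac{1}{23954} + 26 \left(- \frac{1}{24409}\right)\right) = 35829 - \frac{50179727}{83527598} = \frac{2992660129015}{83527598}$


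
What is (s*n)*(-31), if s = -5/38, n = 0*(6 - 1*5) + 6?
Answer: 465/19 ≈ 24.474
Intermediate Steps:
n = 6 (n = 0*(6 - 5) + 6 = 0*1 + 6 = 0 + 6 = 6)
s = -5/38 (s = -5*1/38 = -5/38 ≈ -0.13158)
(s*n)*(-31) = -5/38*6*(-31) = -15/19*(-31) = 465/19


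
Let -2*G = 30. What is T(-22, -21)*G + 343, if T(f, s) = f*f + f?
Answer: -6587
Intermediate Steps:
G = -15 (G = -1/2*30 = -15)
T(f, s) = f + f**2 (T(f, s) = f**2 + f = f + f**2)
T(-22, -21)*G + 343 = -22*(1 - 22)*(-15) + 343 = -22*(-21)*(-15) + 343 = 462*(-15) + 343 = -6930 + 343 = -6587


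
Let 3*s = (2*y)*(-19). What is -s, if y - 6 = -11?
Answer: -190/3 ≈ -63.333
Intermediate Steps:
y = -5 (y = 6 - 11 = -5)
s = 190/3 (s = ((2*(-5))*(-19))/3 = (-10*(-19))/3 = (⅓)*190 = 190/3 ≈ 63.333)
-s = -1*190/3 = -190/3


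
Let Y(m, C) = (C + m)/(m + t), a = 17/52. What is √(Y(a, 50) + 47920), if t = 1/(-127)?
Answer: √4355891357/301 ≈ 219.27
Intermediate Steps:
a = 17/52 (a = 17*(1/52) = 17/52 ≈ 0.32692)
t = -1/127 ≈ -0.0078740
Y(m, C) = (C + m)/(-1/127 + m) (Y(m, C) = (C + m)/(m - 1/127) = (C + m)/(-1/127 + m))
√(Y(a, 50) + 47920) = √(127*(50 + 17/52)/(-1 + 127*(17/52)) + 47920) = √(127*(2617/52)/(-1 + 2159/52) + 47920) = √(127*(2617/52)/(2107/52) + 47920) = √(127*(52/2107)*(2617/52) + 47920) = √(332359/2107 + 47920) = √(101299799/2107) = √4355891357/301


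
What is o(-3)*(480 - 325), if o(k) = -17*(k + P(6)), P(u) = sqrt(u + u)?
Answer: 7905 - 5270*sqrt(3) ≈ -1222.9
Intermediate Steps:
P(u) = sqrt(2)*sqrt(u) (P(u) = sqrt(2*u) = sqrt(2)*sqrt(u))
o(k) = -34*sqrt(3) - 17*k (o(k) = -17*(k + sqrt(2)*sqrt(6)) = -17*(k + 2*sqrt(3)) = -34*sqrt(3) - 17*k)
o(-3)*(480 - 325) = (-34*sqrt(3) - 17*(-3))*(480 - 325) = (-34*sqrt(3) + 51)*155 = (51 - 34*sqrt(3))*155 = 7905 - 5270*sqrt(3)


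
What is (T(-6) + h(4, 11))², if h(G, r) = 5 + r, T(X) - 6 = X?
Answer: 256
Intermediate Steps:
T(X) = 6 + X
(T(-6) + h(4, 11))² = ((6 - 6) + (5 + 11))² = (0 + 16)² = 16² = 256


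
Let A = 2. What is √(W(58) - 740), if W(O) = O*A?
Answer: 4*I*√39 ≈ 24.98*I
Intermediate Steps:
W(O) = 2*O (W(O) = O*2 = 2*O)
√(W(58) - 740) = √(2*58 - 740) = √(116 - 740) = √(-624) = 4*I*√39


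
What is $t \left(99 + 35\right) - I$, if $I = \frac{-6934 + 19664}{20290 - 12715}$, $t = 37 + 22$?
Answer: $\frac{11975044}{1515} \approx 7904.3$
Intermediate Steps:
$t = 59$
$I = \frac{2546}{1515}$ ($I = \frac{12730}{7575} = 12730 \cdot \frac{1}{7575} = \frac{2546}{1515} \approx 1.6805$)
$t \left(99 + 35\right) - I = 59 \left(99 + 35\right) - \frac{2546}{1515} = 59 \cdot 134 - \frac{2546}{1515} = 7906 - \frac{2546}{1515} = \frac{11975044}{1515}$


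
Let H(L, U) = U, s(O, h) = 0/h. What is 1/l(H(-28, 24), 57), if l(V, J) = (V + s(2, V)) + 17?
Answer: 1/41 ≈ 0.024390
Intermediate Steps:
s(O, h) = 0
l(V, J) = 17 + V (l(V, J) = (V + 0) + 17 = V + 17 = 17 + V)
1/l(H(-28, 24), 57) = 1/(17 + 24) = 1/41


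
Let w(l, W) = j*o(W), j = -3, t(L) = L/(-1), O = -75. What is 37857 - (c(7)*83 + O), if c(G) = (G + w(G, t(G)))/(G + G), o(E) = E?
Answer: 37766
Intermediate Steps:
t(L) = -L (t(L) = L*(-1) = -L)
w(l, W) = -3*W
c(G) = 2 (c(G) = (G - (-3)*G)/(G + G) = (G + 3*G)/((2*G)) = (4*G)*(1/(2*G)) = 2)
37857 - (c(7)*83 + O) = 37857 - (2*83 - 75) = 37857 - (166 - 75) = 37857 - 1*91 = 37857 - 91 = 37766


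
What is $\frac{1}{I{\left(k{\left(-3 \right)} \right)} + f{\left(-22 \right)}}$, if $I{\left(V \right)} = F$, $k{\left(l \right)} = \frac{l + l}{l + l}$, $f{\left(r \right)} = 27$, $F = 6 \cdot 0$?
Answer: $\frac{1}{27} \approx 0.037037$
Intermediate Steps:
$F = 0$
$k{\left(l \right)} = 1$ ($k{\left(l \right)} = \frac{2 l}{2 l} = 2 l \frac{1}{2 l} = 1$)
$I{\left(V \right)} = 0$
$\frac{1}{I{\left(k{\left(-3 \right)} \right)} + f{\left(-22 \right)}} = \frac{1}{0 + 27} = \frac{1}{27}$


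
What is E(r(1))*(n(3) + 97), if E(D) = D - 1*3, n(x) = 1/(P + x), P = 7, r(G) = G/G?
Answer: -971/5 ≈ -194.20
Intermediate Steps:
r(G) = 1
n(x) = 1/(7 + x)
E(D) = -3 + D (E(D) = D - 3 = -3 + D)
E(r(1))*(n(3) + 97) = (-3 + 1)*(1/(7 + 3) + 97) = -2*(1/10 + 97) = -2*(⅒ + 97) = -2*971/10 = -971/5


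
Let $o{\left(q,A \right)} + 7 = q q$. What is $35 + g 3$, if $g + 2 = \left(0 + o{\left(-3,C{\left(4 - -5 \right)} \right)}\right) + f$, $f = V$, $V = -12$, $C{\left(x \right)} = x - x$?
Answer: $-1$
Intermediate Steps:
$C{\left(x \right)} = 0$
$o{\left(q,A \right)} = -7 + q^{2}$ ($o{\left(q,A \right)} = -7 + q q = -7 + q^{2}$)
$f = -12$
$g = -12$ ($g = -2 - \left(19 - 9\right) = -2 + \left(\left(0 + \left(-7 + 9\right)\right) - 12\right) = -2 + \left(\left(0 + 2\right) - 12\right) = -2 + \left(2 - 12\right) = -2 - 10 = -12$)
$35 + g 3 = 35 - 36 = -1$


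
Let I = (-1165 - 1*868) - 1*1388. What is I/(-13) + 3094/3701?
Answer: 12701343/48113 ≈ 263.99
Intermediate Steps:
I = -3421 (I = (-1165 - 868) - 1388 = -2033 - 1388 = -3421)
I/(-13) + 3094/3701 = -3421/(-13) + 3094/3701 = -3421*(-1/13) + 3094*(1/3701) = 3421/13 + 3094/3701 = 12701343/48113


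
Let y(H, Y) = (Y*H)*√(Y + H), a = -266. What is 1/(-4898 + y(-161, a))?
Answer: -2449/391585145128 - 21413*I*√427/391585145128 ≈ -6.2541e-9 - 1.13e-6*I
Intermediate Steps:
y(H, Y) = H*Y*√(H + Y) (y(H, Y) = (H*Y)*√(H + Y) = H*Y*√(H + Y))
1/(-4898 + y(-161, a)) = 1/(-4898 - 161*(-266)*√(-161 - 266)) = 1/(-4898 - 161*(-266)*√(-427)) = 1/(-4898 - 161*(-266)*I*√427) = 1/(-4898 + 42826*I*√427)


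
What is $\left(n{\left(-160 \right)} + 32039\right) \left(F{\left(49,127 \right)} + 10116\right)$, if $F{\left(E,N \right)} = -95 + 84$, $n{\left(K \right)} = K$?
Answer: $322137295$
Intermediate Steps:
$F{\left(E,N \right)} = -11$
$\left(n{\left(-160 \right)} + 32039\right) \left(F{\left(49,127 \right)} + 10116\right) = \left(-160 + 32039\right) \left(-11 + 10116\right) = 31879 \cdot 10105 = 322137295$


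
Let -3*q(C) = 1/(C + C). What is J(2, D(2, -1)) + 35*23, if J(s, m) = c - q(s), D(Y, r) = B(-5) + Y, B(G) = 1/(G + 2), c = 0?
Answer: 9661/12 ≈ 805.08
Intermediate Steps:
q(C) = -1/(6*C) (q(C) = -1/(3*(C + C)) = -1/(2*C)/3 = -1/(6*C))
B(G) = 1/(2 + G)
D(Y, r) = -⅓ + Y (D(Y, r) = 1/(2 - 5) + Y = 1/(-3) + Y = -⅓ + Y)
J(s, m) = 1/(6*s) (J(s, m) = 0 - (-1)/(6*s) = 0 + 1/(6*s) = 1/(6*s))
J(2, D(2, -1)) + 35*23 = (⅙)/2 + 35*23 = (⅙)*(½) + 805 = 1/12 + 805 = 9661/12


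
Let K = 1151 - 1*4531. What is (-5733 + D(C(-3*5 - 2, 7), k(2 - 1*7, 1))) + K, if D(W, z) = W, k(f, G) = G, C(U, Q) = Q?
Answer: -9106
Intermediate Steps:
K = -3380 (K = 1151 - 4531 = -3380)
(-5733 + D(C(-3*5 - 2, 7), k(2 - 1*7, 1))) + K = (-5733 + 7) - 3380 = -5726 - 3380 = -9106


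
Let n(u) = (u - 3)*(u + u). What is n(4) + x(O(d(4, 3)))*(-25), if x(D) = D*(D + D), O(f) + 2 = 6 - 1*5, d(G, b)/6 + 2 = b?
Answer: -42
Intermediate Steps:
d(G, b) = -12 + 6*b
O(f) = -1 (O(f) = -2 + (6 - 1*5) = -2 + (6 - 5) = -2 + 1 = -1)
x(D) = 2*D² (x(D) = D*(2*D) = 2*D²)
n(u) = 2*u*(-3 + u) (n(u) = (-3 + u)*(2*u) = 2*u*(-3 + u))
n(4) + x(O(d(4, 3)))*(-25) = 2*4*(-3 + 4) + (2*(-1)²)*(-25) = 2*4*1 + (2*1)*(-25) = 8 + 2*(-25) = 8 - 50 = -42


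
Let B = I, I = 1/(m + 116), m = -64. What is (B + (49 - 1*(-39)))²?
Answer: 20948929/2704 ≈ 7747.4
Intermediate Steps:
I = 1/52 (I = 1/(-64 + 116) = 1/52 ≈ 0.019231)
B = 1/52 ≈ 0.019231
(B + (49 - 1*(-39)))² = (1/52 + (49 - 1*(-39)))² = (1/52 + (49 + 39))² = (1/52 + 88)² = (4577/52)² = 20948929/2704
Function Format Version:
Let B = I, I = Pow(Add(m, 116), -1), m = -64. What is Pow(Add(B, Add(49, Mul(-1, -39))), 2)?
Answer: Rational(20948929, 2704) ≈ 7747.4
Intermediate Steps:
I = Rational(1, 52) (I = Pow(Add(-64, 116), -1) = Pow(52, -1) = Rational(1, 52) ≈ 0.019231)
B = Rational(1, 52) ≈ 0.019231
Pow(Add(B, Add(49, Mul(-1, -39))), 2) = Pow(Add(Rational(1, 52), Add(49, Mul(-1, -39))), 2) = Pow(Add(Rational(1, 52), Add(49, 39)), 2) = Pow(Add(Rational(1, 52), 88), 2) = Pow(Rational(4577, 52), 2) = Rational(20948929, 2704)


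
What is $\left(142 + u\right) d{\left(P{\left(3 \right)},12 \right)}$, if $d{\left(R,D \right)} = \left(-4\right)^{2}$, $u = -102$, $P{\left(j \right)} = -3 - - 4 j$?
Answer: $640$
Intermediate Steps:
$P{\left(j \right)} = -3 + 4 j$
$d{\left(R,D \right)} = 16$
$\left(142 + u\right) d{\left(P{\left(3 \right)},12 \right)} = \left(142 - 102\right) 16 = 40 \cdot 16 = 640$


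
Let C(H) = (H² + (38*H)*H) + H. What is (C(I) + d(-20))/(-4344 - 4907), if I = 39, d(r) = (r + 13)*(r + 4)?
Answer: -59470/9251 ≈ -6.4285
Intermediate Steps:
d(r) = (4 + r)*(13 + r) (d(r) = (13 + r)*(4 + r) = (4 + r)*(13 + r))
C(H) = H + 39*H² (C(H) = (H² + 38*H²) + H = 39*H² + H = H + 39*H²)
(C(I) + d(-20))/(-4344 - 4907) = (39*(1 + 39*39) + (52 + (-20)² + 17*(-20)))/(-4344 - 4907) = (39*(1 + 1521) + (52 + 400 - 340))/(-9251) = (39*1522 + 112)*(-1/9251) = (59358 + 112)*(-1/9251) = 59470*(-1/9251) = -59470/9251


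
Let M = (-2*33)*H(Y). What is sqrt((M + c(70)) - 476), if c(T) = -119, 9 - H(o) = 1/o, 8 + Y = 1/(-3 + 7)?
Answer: I*sqrt(1150813)/31 ≈ 34.605*I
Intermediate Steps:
Y = -31/4 (Y = -8 + 1/(-3 + 7) = -8 + 1/4 = -31/4 ≈ -7.7500)
H(o) = 9 - 1/o
M = -18678/31 (M = (-2*33)*(9 - 1/(-31/4)) = -66*(9 - 1*(-4/31)) = -66*(9 + 4/31) = -66*283/31 = -18678/31 ≈ -602.52)
sqrt((M + c(70)) - 476) = sqrt((-18678/31 - 119) - 476) = sqrt(-22367/31 - 476) = sqrt(-37123/31) = I*sqrt(1150813)/31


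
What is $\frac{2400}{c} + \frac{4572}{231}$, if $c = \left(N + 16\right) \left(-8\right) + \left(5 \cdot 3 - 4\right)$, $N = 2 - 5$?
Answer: $- \frac{14356}{2387} \approx -6.0142$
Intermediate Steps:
$N = -3$
$c = -93$ ($c = \left(-3 + 16\right) \left(-8\right) + \left(5 \cdot 3 - 4\right) = 13 \left(-8\right) + \left(15 - 4\right) = -104 + 11 = -93$)
$\frac{2400}{c} + \frac{4572}{231} = \frac{2400}{-93} + \frac{4572}{231} = 2400 \left(- \frac{1}{93}\right) + 4572 \cdot \frac{1}{231} = - \frac{800}{31} + \frac{1524}{77} = - \frac{14356}{2387}$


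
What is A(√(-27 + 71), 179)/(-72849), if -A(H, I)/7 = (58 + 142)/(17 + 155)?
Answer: 50/447501 ≈ 0.00011173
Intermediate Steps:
A(H, I) = -350/43 (A(H, I) = -7*(58 + 142)/(17 + 155) = -1400/172 = -7*50/43 = -350/43)
A(√(-27 + 71), 179)/(-72849) = -350/43/(-72849) = -350/43*(-1/72849) = 50/447501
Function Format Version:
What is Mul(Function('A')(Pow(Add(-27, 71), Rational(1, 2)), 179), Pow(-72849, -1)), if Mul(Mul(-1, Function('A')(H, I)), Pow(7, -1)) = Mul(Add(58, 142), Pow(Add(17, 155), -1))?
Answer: Rational(50, 447501) ≈ 0.00011173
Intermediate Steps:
Function('A')(H, I) = Rational(-350, 43) (Function('A')(H, I) = Mul(-7, Mul(Add(58, 142), Pow(Add(17, 155), -1))) = Mul(-7, Mul(200, Pow(172, -1))) = Mul(-7, Mul(200, Rational(1, 172))) = Mul(-7, Rational(50, 43)) = Rational(-350, 43))
Mul(Function('A')(Pow(Add(-27, 71), Rational(1, 2)), 179), Pow(-72849, -1)) = Mul(Rational(-350, 43), Pow(-72849, -1)) = Mul(Rational(-350, 43), Rational(-1, 72849)) = Rational(50, 447501)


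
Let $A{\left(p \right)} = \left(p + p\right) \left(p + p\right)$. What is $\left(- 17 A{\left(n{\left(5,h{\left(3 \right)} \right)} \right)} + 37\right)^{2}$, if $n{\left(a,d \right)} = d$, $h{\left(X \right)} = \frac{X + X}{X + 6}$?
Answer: $\frac{3721}{81} \approx 45.938$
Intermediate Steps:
$h{\left(X \right)} = \frac{2 X}{6 + X}$
$A{\left(p \right)} = 4 p^{2}$ ($A{\left(p \right)} = 2 p 2 p = 4 p^{2}$)
$\left(- 17 A{\left(n{\left(5,h{\left(3 \right)} \right)} \right)} + 37\right)^{2} = \left(- 17 \cdot 4 \left(2 \cdot 3 \frac{1}{6 + 3}\right)^{2} + 37\right)^{2} = \left(- 17 \cdot 4 \left(2 \cdot 3 \cdot \frac{1}{9}\right)^{2} + 37\right)^{2} = \left(- 17 \cdot 4 \left(\frac{2}{3}\right)^{2} + 37\right)^{2} = \left(- 17 \cdot 4 \cdot \frac{4}{9} + 37\right)^{2} = \left(\left(-17\right) \frac{16}{9} + 37\right)^{2} = \left(- \frac{272}{9} + 37\right)^{2} = \left(\frac{61}{9}\right)^{2} = \frac{3721}{81}$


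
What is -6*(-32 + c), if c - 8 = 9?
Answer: 90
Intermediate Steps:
c = 17 (c = 8 + 9 = 17)
-6*(-32 + c) = -6*(-32 + 17) = -6*(-15) = 90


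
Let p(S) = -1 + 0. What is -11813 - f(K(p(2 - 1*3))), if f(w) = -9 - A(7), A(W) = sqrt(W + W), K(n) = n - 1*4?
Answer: -11804 + sqrt(14) ≈ -11800.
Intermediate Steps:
p(S) = -1
K(n) = -4 + n (K(n) = n - 4 = -4 + n)
A(W) = sqrt(2)*sqrt(W) (A(W) = sqrt(2*W) = sqrt(2)*sqrt(W))
f(w) = -9 - sqrt(14) (f(w) = -9 - sqrt(2)*sqrt(7) = -9 - sqrt(14))
-11813 - f(K(p(2 - 1*3))) = -11813 - (-9 - sqrt(14)) = -11813 + (9 + sqrt(14)) = -11804 + sqrt(14)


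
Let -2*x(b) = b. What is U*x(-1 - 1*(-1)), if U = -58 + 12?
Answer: 0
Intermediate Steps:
x(b) = -b/2
U = -46
U*x(-1 - 1*(-1)) = -(-23)*(-1 - 1*(-1)) = -(-23)*(-1 + 1) = -(-23)*0 = -46*0 = 0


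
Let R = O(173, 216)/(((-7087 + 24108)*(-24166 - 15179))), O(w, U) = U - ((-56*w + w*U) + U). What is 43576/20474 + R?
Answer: 2918303241244/1371125855013 ≈ 2.1284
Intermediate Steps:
O(w, U) = 56*w - U*w (O(w, U) = U - ((-56*w + U*w) + U) = U - (U - 56*w + U*w) = U + (-U + 56*w - U*w) = 56*w - U*w)
R = 5536/133938249 (R = (173*(56 - 1*216))/(((-7087 + 24108)*(-24166 - 15179))) = (173*(56 - 216))/((17021*(-39345))) = (173*(-160))/(-669691245) = -27680*(-1/669691245) = 5536/133938249 ≈ 4.1333e-5)
43576/20474 + R = 43576/20474 + 5536/133938249 = 43576*(1/20474) + 5536/133938249 = 21788/10237 + 5536/133938249 = 2918303241244/1371125855013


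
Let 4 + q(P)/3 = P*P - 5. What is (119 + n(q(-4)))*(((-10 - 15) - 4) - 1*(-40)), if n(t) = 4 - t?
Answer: 1122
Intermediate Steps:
q(P) = -27 + 3*P**2 (q(P) = -12 + 3*(P*P - 5) = -12 + 3*(P**2 - 5) = -12 + 3*(-5 + P**2) = -12 + (-15 + 3*P**2) = -27 + 3*P**2)
(119 + n(q(-4)))*(((-10 - 15) - 4) - 1*(-40)) = (119 + (4 - (-27 + 3*(-4)**2)))*(((-10 - 15) - 4) - 1*(-40)) = (119 + (4 - (-27 + 3*16)))*((-25 - 4) + 40) = (119 + (4 - (-27 + 48)))*(-29 + 40) = (119 + (4 - 1*21))*11 = (119 + (4 - 21))*11 = (119 - 17)*11 = 102*11 = 1122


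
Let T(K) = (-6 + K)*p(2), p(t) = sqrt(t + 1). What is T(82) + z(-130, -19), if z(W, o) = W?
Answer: -130 + 76*sqrt(3) ≈ 1.6359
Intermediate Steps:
p(t) = sqrt(1 + t)
T(K) = sqrt(3)*(-6 + K) (T(K) = (-6 + K)*sqrt(1 + 2) = (-6 + K)*sqrt(3) = sqrt(3)*(-6 + K))
T(82) + z(-130, -19) = sqrt(3)*(-6 + 82) - 130 = sqrt(3)*76 - 130 = 76*sqrt(3) - 130 = -130 + 76*sqrt(3)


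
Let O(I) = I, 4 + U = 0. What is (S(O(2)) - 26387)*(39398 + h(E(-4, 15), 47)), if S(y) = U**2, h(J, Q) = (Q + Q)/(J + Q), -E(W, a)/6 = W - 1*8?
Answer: -123639273176/119 ≈ -1.0390e+9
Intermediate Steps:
E(W, a) = 48 - 6*W (E(W, a) = -6*(W - 1*8) = -6*(W - 8) = -6*(-8 + W) = 48 - 6*W)
U = -4 (U = -4 + 0 = -4)
h(J, Q) = 2*Q/(J + Q) (h(J, Q) = (2*Q)/(J + Q) = 2*Q/(J + Q))
S(y) = 16 (S(y) = (-4)**2 = 16)
(S(O(2)) - 26387)*(39398 + h(E(-4, 15), 47)) = (16 - 26387)*(39398 + 2*47/((48 - 6*(-4)) + 47)) = -26371*(39398 + 2*47/((48 + 24) + 47)) = -26371*(39398 + 2*47/(72 + 47)) = -26371*(39398 + 2*47/119) = -26371*(39398 + 2*47*(1/119)) = -26371*(39398 + 94/119) = -26371*4688456/119 = -123639273176/119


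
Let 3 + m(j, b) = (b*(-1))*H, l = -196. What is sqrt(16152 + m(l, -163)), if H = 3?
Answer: sqrt(16638) ≈ 128.99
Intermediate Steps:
m(j, b) = -3 - 3*b (m(j, b) = -3 + (b*(-1))*3 = -3 - b*3 = -3 - 3*b)
sqrt(16152 + m(l, -163)) = sqrt(16152 + (-3 - 3*(-163))) = sqrt(16152 + (-3 + 489)) = sqrt(16152 + 486) = sqrt(16638)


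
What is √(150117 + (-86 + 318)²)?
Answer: √203941 ≈ 451.60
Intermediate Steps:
√(150117 + (-86 + 318)²) = √(150117 + 232²) = √(150117 + 53824) = √203941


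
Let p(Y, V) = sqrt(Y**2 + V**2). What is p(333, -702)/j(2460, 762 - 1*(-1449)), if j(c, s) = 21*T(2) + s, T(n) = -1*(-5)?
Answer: 3*sqrt(7453)/772 ≈ 0.33548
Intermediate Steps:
T(n) = 5
j(c, s) = 105 + s (j(c, s) = 21*5 + s = 105 + s)
p(Y, V) = sqrt(V**2 + Y**2)
p(333, -702)/j(2460, 762 - 1*(-1449)) = sqrt((-702)**2 + 333**2)/(105 + (762 - 1*(-1449))) = sqrt(492804 + 110889)/(105 + (762 + 1449)) = sqrt(603693)/(105 + 2211) = (9*sqrt(7453))/2316 = (9*sqrt(7453))*(1/2316) = 3*sqrt(7453)/772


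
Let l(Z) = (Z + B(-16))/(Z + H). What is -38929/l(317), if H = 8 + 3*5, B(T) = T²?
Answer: -13235860/573 ≈ -23099.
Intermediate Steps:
H = 23 (H = 8 + 15 = 23)
l(Z) = (256 + Z)/(23 + Z) (l(Z) = (Z + (-16)²)/(Z + 23) = (Z + 256)/(23 + Z) = (256 + Z)/(23 + Z))
-38929/l(317) = -38929*(23 + 317)/(256 + 317) = -38929/(573/340) = -38929/((1/340)*573) = -38929/573/340 = -38929*340/573 = -13235860/573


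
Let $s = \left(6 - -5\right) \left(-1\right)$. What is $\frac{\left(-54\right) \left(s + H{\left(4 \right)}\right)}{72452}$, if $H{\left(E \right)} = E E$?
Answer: $- \frac{135}{36226} \approx -0.0037266$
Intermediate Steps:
$H{\left(E \right)} = E^{2}$
$s = -11$ ($s = \left(6 + 5\right) \left(-1\right) = 11 \left(-1\right) = -11$)
$\frac{\left(-54\right) \left(s + H{\left(4 \right)}\right)}{72452} = \frac{\left(-54\right) \left(-11 + 4^{2}\right)}{72452} = - 54 \left(-11 + 16\right) \frac{1}{72452} = \left(-54\right) 5 \cdot \frac{1}{72452} = \left(-270\right) \frac{1}{72452} = - \frac{135}{36226}$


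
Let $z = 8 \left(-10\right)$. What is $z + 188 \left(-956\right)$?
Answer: $-179808$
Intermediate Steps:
$z = -80$
$z + 188 \left(-956\right) = -80 + 188 \left(-956\right) = -80 - 179728 = -179808$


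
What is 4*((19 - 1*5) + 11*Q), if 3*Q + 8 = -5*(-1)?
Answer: 12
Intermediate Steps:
Q = -1 (Q = -8/3 + (-5*(-1))/3 = -8/3 + (1/3)*5 = -8/3 + 5/3 = -1)
4*((19 - 1*5) + 11*Q) = 4*((19 - 1*5) + 11*(-1)) = 4*((19 - 5) - 11) = 4*(14 - 11) = 4*3 = 12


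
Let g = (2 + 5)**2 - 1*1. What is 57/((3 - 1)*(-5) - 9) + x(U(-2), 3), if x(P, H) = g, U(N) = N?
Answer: 45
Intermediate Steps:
g = 48 (g = 7**2 - 1 = 49 - 1 = 48)
x(P, H) = 48
57/((3 - 1)*(-5) - 9) + x(U(-2), 3) = 57/((3 - 1)*(-5) - 9) + 48 = 57/(2*(-5) - 9) + 48 = 57/(-10 - 9) + 48 = 57/(-19) + 48 = -1/19*57 + 48 = -3 + 48 = 45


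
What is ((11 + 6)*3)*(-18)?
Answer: -918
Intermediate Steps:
((11 + 6)*3)*(-18) = (17*3)*(-18) = 51*(-18) = -918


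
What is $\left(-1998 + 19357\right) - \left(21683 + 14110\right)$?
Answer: $-18434$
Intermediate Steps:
$\left(-1998 + 19357\right) - \left(21683 + 14110\right) = 17359 - 35793 = -18434$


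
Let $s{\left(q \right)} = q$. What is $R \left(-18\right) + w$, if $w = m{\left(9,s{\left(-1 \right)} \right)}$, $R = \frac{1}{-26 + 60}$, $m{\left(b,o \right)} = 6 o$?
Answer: $- \frac{111}{17} \approx -6.5294$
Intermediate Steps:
$R = \frac{1}{34} \approx 0.029412$
$w = -6$ ($w = 6 \left(-1\right) = -6$)
$R \left(-18\right) + w = \frac{1}{34} \left(-18\right) - 6 = - \frac{9}{17} - 6 = - \frac{111}{17}$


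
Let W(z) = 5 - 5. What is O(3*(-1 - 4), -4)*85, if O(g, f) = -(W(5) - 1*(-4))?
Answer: -340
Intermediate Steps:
W(z) = 0
O(g, f) = -4 (O(g, f) = -(0 - 1*(-4)) = -(0 + 4) = -1*4 = -4)
O(3*(-1 - 4), -4)*85 = -4*85 = -340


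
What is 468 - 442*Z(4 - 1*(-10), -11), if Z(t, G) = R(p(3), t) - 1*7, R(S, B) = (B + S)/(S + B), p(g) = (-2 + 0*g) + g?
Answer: 3120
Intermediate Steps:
p(g) = -2 + g (p(g) = (-2 + 0) + g = -2 + g)
R(S, B) = 1 (R(S, B) = (B + S)/(B + S) = 1)
Z(t, G) = -6 (Z(t, G) = 1 - 1*7 = 1 - 7 = -6)
468 - 442*Z(4 - 1*(-10), -11) = 468 - 442*(-6) = 468 + 2652 = 3120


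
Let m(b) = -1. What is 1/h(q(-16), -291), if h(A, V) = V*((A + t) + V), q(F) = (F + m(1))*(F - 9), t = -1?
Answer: -1/38703 ≈ -2.5838e-5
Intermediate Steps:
q(F) = (-1 + F)*(-9 + F) (q(F) = (F - 1)*(F - 9) = (-1 + F)*(-9 + F))
h(A, V) = V*(-1 + A + V) (h(A, V) = V*((A - 1) + V) = V*((-1 + A) + V) = V*(-1 + A + V))
1/h(q(-16), -291) = 1/(-291*(-1 + (9 + (-16)² - 10*(-16)) - 291)) = 1/(-291*(-1 + (9 + 256 + 160) - 291)) = 1/(-291*(-1 + 425 - 291)) = 1/(-291*133) = 1/(-38703) = -1/38703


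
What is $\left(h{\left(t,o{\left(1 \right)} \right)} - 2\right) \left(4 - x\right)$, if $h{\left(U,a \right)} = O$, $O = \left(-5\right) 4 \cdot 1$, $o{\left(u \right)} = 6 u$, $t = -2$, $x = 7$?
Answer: $66$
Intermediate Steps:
$O = -20$ ($O = \left(-20\right) 1 = -20$)
$h{\left(U,a \right)} = -20$
$\left(h{\left(t,o{\left(1 \right)} \right)} - 2\right) \left(4 - x\right) = \left(-20 - 2\right) \left(4 - 7\right) = - 22 \left(4 - 7\right) = \left(-22\right) \left(-3\right) = 66$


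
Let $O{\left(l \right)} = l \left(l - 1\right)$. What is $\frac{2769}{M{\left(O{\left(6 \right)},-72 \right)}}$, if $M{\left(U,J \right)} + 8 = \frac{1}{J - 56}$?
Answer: $- \frac{354432}{1025} \approx -345.79$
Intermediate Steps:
$O{\left(l \right)} = l \left(-1 + l\right)$
$M{\left(U,J \right)} = -8 + \frac{1}{-56 + J}$ ($M{\left(U,J \right)} = -8 + \frac{1}{J - 56} = -8 + \frac{1}{-56 + J}$)
$\frac{2769}{M{\left(O{\left(6 \right)},-72 \right)}} = \frac{2769}{\frac{1}{-56 - 72} \left(449 - -576\right)} = \frac{2769}{\frac{1}{-128} \left(449 + 576\right)} = \frac{2769}{\left(- \frac{1}{128}\right) 1025} = \frac{2769}{- \frac{1025}{128}} = 2769 \left(- \frac{128}{1025}\right) = - \frac{354432}{1025}$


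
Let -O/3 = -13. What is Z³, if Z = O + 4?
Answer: 79507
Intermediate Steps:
O = 39 (O = -3*(-13) = 39)
Z = 43 (Z = 39 + 4 = 43)
Z³ = 43³ = 79507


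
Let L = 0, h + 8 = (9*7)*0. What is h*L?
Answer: 0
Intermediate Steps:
h = -8 (h = -8 + (9*7)*0 = -8 + 63*0 = -8 + 0 = -8)
h*L = -8*0 = 0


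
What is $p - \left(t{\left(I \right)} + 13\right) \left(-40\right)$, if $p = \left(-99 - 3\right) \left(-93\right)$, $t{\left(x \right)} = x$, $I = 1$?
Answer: $10046$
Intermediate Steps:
$p = 9486$ ($p = \left(-102\right) \left(-93\right) = 9486$)
$p - \left(t{\left(I \right)} + 13\right) \left(-40\right) = 9486 - \left(1 + 13\right) \left(-40\right) = 9486 - 14 \left(-40\right) = 9486 - -560 = 9486 + 560 = 10046$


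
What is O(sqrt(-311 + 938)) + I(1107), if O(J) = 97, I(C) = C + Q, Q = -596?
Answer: 608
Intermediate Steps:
I(C) = -596 + C (I(C) = C - 596 = -596 + C)
O(sqrt(-311 + 938)) + I(1107) = 97 + (-596 + 1107) = 97 + 511 = 608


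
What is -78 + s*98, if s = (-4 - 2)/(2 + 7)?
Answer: -430/3 ≈ -143.33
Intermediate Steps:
s = -2/3 (s = -6/9 = -6*1/9 = -2/3 ≈ -0.66667)
-78 + s*98 = -78 - 2/3*98 = -78 - 196/3 = -430/3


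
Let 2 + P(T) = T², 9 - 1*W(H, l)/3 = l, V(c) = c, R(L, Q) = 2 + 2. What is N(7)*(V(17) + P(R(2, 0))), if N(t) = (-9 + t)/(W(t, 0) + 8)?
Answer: -62/35 ≈ -1.7714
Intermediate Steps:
R(L, Q) = 4
W(H, l) = 27 - 3*l
P(T) = -2 + T²
N(t) = -9/35 + t/35 (N(t) = (-9 + t)/((27 - 3*0) + 8) = (-9 + t)/((27 + 0) + 8) = (-9 + t)/(27 + 8) = (-9 + t)/35 = (-9 + t)*(1/35) = -9/35 + t/35)
N(7)*(V(17) + P(R(2, 0))) = (-9/35 + (1/35)*7)*(17 + (-2 + 4²)) = (-9/35 + ⅕)*(17 + (-2 + 16)) = -2*(17 + 14)/35 = -2/35*31 = -62/35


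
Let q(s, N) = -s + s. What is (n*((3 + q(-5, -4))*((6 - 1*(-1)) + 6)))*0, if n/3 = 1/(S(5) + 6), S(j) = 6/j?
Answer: 0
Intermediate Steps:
q(s, N) = 0
n = 5/12 (n = 3/(6/5 + 6) = 3/(36/5) = 3*(5/36) = 5/12 ≈ 0.41667)
(n*((3 + q(-5, -4))*((6 - 1*(-1)) + 6)))*0 = (5*((3 + 0)*((6 - 1*(-1)) + 6))/12)*0 = (5*(3*((6 + 1) + 6))/12)*0 = (5*(3*(7 + 6))/12)*0 = (5*(3*13)/12)*0 = ((5/12)*39)*0 = (65/4)*0 = 0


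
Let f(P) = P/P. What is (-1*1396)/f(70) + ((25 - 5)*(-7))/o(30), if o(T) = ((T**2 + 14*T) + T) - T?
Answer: -92143/66 ≈ -1396.1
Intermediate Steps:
f(P) = 1
o(T) = T**2 + 14*T (o(T) = (T**2 + 15*T) - T = T**2 + 14*T)
(-1*1396)/f(70) + ((25 - 5)*(-7))/o(30) = -1*1396/1 + ((25 - 5)*(-7))/((30*(14 + 30))) = -1396*1 + (20*(-7))/((30*44)) = -1396 - 140/1320 = -1396 - 140*1/1320 = -1396 - 7/66 = -92143/66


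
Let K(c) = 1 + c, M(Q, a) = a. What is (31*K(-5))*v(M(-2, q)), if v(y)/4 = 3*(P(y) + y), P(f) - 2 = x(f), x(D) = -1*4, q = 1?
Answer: 1488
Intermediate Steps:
x(D) = -4
P(f) = -2 (P(f) = 2 - 4 = -2)
v(y) = -24 + 12*y (v(y) = 4*(3*(-2 + y)) = 4*(-6 + 3*y) = -24 + 12*y)
(31*K(-5))*v(M(-2, q)) = (31*(1 - 5))*(-24 + 12*1) = (31*(-4))*(-24 + 12) = -124*(-12) = 1488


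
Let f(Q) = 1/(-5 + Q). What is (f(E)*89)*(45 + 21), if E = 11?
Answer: 979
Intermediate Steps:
(f(E)*89)*(45 + 21) = (89/(-5 + 11))*(45 + 21) = (89/6)*66 = 979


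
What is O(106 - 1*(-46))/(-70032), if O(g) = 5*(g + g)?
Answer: -95/4377 ≈ -0.021704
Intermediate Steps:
O(g) = 10*g (O(g) = 5*(2*g) = 10*g)
O(106 - 1*(-46))/(-70032) = (10*(106 - 1*(-46)))/(-70032) = (10*(106 + 46))*(-1/70032) = (10*152)*(-1/70032) = 1520*(-1/70032) = -95/4377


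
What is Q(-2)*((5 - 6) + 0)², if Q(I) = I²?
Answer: 4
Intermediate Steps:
Q(-2)*((5 - 6) + 0)² = (-2)²*((5 - 6) + 0)² = 4*(-1 + 0)² = 4*(-1)² = 4*1 = 4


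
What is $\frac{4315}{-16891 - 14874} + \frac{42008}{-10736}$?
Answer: $- \frac{34517749}{8525726} \approx -4.0487$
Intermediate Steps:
$\frac{4315}{-16891 - 14874} + \frac{42008}{-10736} = \frac{4315}{-16891 - 14874} + 42008 \left(- \frac{1}{10736}\right) = \frac{4315}{-31765} - \frac{5251}{1342} = 4315 \left(- \frac{1}{31765}\right) - \frac{5251}{1342} = - \frac{863}{6353} - \frac{5251}{1342} = - \frac{34517749}{8525726}$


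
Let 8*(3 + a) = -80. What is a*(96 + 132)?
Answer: -2964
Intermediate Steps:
a = -13 (a = -3 + (⅛)*(-80) = -3 - 10 = -13)
a*(96 + 132) = -13*(96 + 132) = -13*228 = -2964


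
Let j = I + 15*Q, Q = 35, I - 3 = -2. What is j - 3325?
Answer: -2799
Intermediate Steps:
I = 1 (I = 3 - 2 = 1)
j = 526 (j = 1 + 15*35 = 1 + 525 = 526)
j - 3325 = 526 - 3325 = -2799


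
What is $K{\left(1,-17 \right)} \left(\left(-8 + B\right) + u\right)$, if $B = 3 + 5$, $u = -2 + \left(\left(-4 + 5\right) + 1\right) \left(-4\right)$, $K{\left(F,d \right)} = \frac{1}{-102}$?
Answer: $\frac{5}{51} \approx 0.098039$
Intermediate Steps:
$K{\left(F,d \right)} = - \frac{1}{102}$
$u = -10$ ($u = -2 + \left(1 + 1\right) \left(-4\right) = -2 + 2 \left(-4\right) = -2 - 8 = -10$)
$B = 8$
$K{\left(1,-17 \right)} \left(\left(-8 + B\right) + u\right) = - \frac{\left(-8 + 8\right) - 10}{102} = - \frac{0 - 10}{102} = \left(- \frac{1}{102}\right) \left(-10\right) = \frac{5}{51}$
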